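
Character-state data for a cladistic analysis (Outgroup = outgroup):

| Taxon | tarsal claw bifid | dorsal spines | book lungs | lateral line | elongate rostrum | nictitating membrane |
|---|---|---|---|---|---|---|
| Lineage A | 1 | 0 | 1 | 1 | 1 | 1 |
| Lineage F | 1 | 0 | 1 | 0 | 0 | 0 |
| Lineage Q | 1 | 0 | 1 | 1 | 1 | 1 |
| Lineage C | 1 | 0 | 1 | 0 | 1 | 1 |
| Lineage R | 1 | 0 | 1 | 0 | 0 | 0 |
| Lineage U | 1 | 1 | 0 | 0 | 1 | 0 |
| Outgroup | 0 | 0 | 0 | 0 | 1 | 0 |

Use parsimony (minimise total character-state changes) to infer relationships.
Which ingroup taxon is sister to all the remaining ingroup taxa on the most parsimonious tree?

Lineage U

Character polarity is set by the outgroup: the derived state is whichever differs from the outgroup's state, so for elongate rostrum the derived state is '0', and for the remaining characters it is '1'.
All ingroup taxa share the derived state '1' for tarsal claw bifid; it defines the ingroup but does not resolve relationships within it.
dorsal spines (derived state '1') is unique to Lineage U (autapomorphy; uninformative for grouping).
book lungs (derived state '1') is shared by Lineage A, Lineage C, Lineage F, Lineage Q, and Lineage R — a synapomorphy uniting that clade.
Only Lineage A and Lineage Q show the derived state '1' for lateral line, supporting them as a clade.
Only Lineage F and Lineage R show the derived state '0' for elongate rostrum, supporting them as a clade.
nictitating membrane: derived state '1' in Lineage A, Lineage C, and Lineage Q only — synapomorphy for {Lineage A, Lineage C, Lineage Q}.
Most parsimonious ingroup topology: (((Lineage C,(Lineage Q,Lineage A)),(Lineage F,Lineage R)),Lineage U).
Lineage U is sister to the clade containing all other ingroup taxa, so it is the earliest-diverging (most basal) ingroup lineage.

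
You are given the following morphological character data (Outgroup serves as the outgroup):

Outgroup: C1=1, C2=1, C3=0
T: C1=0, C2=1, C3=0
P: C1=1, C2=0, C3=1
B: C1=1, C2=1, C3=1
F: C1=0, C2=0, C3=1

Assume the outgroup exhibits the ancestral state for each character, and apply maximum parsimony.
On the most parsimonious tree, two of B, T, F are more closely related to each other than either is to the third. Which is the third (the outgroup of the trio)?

Character polarity is set by the outgroup: the derived state is whichever differs from the outgroup's state, so for C1, C2 the derived state is '0', and for the remaining characters it is '1'.
C1 groups F and T, which is incompatible with the clades supported by the remaining characters; treating it as convergent (homoplasy) costs fewer steps than any alternative tree.
C2 (derived state '0') is shared by F and P — a synapomorphy uniting that clade.
C3: derived state '1' in B, F, and P only — synapomorphy for {B, F, P}.
Most parsimonious ingroup topology: (T,((P,F),B)).
B and F share a more recent common ancestor with each other than either does with T, so T is the least closely related of the three.

T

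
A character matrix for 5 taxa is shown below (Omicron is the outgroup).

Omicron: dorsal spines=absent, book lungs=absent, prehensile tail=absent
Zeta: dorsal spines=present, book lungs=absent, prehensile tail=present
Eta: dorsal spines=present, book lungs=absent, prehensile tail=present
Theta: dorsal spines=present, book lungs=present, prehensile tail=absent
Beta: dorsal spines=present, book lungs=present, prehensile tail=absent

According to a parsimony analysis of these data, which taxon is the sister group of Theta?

Beta

The outgroup has state 'absent' for every character, so 'present' is the derived state throughout.
All ingroup taxa share the derived state 'present' for dorsal spines; it defines the ingroup but does not resolve relationships within it.
Only Beta and Theta show the derived state 'present' for book lungs, supporting them as a clade.
Only Eta and Zeta show the derived state 'present' for prehensile tail, supporting them as a clade.
Most parsimonious ingroup topology: ((Zeta,Eta),(Theta,Beta)).
Theta and Beta form a cherry on this tree, so they are sister taxa.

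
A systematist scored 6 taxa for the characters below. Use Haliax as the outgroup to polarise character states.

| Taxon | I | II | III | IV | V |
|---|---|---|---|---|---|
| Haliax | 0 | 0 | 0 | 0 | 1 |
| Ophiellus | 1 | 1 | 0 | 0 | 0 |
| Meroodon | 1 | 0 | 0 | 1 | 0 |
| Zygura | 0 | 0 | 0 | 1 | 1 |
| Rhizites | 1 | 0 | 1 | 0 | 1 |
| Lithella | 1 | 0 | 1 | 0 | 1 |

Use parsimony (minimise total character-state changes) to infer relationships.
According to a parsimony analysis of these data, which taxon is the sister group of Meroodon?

Character polarity is set by the outgroup: the derived state is whichever differs from the outgroup's state, so for V the derived state is '0', and for the remaining characters it is '1'.
I (derived state '1') is shared by Lithella, Meroodon, Ophiellus, and Rhizites — a synapomorphy uniting that clade.
II: derived state '1' in Ophiellus only — an autapomorphy, so it tells us nothing about relationships among taxa.
III: derived state '1' in Lithella and Rhizites only — synapomorphy for {Lithella, Rhizites}.
IV groups Meroodon and Zygura, which is incompatible with the clades supported by the remaining characters; treating it as convergent (homoplasy) costs fewer steps than any alternative tree.
V: derived state '0' in Meroodon and Ophiellus only — synapomorphy for {Meroodon, Ophiellus}.
Most parsimonious ingroup topology: (((Ophiellus,Meroodon),(Rhizites,Lithella)),Zygura).
Meroodon and Ophiellus form a cherry on this tree, so they are sister taxa.

Ophiellus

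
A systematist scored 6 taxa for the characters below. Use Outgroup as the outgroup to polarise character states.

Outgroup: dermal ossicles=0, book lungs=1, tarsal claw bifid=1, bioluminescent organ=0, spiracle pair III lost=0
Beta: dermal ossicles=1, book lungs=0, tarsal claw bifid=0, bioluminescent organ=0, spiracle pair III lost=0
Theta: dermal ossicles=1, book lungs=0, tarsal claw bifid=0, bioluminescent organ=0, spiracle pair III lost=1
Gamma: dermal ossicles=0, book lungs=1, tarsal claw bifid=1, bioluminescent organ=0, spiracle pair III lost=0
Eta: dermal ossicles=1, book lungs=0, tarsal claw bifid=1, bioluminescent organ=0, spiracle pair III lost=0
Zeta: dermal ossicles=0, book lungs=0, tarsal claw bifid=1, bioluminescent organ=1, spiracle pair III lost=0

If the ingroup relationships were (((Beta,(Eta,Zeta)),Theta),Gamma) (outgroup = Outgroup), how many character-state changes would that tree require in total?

7

Map each character onto (((Beta,(Eta,Zeta)),Theta),Gamma) (rooted by Outgroup) and count the minimum state changes it requires (Fitch parsimony):
dermal ossicles: 2; book lungs: 1; tarsal claw bifid: 2; bioluminescent organ: 1; spiracle pair III lost: 1.
Total tree length = 7.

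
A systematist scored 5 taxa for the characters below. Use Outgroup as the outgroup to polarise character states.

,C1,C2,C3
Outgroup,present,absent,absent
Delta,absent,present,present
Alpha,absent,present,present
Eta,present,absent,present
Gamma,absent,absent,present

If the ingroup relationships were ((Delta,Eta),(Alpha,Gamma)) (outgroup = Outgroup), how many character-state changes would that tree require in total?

5

Map each character onto ((Delta,Eta),(Alpha,Gamma)) (rooted by Outgroup) and count the minimum state changes it requires (Fitch parsimony):
C1: 2; C2: 2; C3: 1.
Total tree length = 5.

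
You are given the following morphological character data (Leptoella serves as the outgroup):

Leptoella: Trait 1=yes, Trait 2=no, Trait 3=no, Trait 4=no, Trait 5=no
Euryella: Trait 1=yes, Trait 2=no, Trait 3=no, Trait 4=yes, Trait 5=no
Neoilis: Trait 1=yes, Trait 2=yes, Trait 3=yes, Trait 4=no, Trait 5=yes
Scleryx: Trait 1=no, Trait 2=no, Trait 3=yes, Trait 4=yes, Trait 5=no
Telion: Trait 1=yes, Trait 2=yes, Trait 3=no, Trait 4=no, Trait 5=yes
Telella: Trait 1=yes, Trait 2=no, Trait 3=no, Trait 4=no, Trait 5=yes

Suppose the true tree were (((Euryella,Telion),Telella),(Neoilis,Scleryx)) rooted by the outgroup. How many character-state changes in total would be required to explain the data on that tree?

9

Map each character onto (((Euryella,Telion),Telella),(Neoilis,Scleryx)) (rooted by Leptoella) and count the minimum state changes it requires (Fitch parsimony):
Trait 1: 1; Trait 2: 2; Trait 3: 1; Trait 4: 2; Trait 5: 3.
Total tree length = 9.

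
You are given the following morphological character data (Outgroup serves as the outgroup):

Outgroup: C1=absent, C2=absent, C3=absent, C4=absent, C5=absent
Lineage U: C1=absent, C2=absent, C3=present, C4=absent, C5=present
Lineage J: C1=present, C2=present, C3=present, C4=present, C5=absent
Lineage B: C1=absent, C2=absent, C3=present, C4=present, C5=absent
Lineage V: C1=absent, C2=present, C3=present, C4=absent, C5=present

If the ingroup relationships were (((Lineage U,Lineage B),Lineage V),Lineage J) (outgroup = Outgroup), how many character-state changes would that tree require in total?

Map each character onto (((Lineage U,Lineage B),Lineage V),Lineage J) (rooted by Outgroup) and count the minimum state changes it requires (Fitch parsimony):
C1: 1; C2: 2; C3: 1; C4: 2; C5: 2.
Total tree length = 8.

8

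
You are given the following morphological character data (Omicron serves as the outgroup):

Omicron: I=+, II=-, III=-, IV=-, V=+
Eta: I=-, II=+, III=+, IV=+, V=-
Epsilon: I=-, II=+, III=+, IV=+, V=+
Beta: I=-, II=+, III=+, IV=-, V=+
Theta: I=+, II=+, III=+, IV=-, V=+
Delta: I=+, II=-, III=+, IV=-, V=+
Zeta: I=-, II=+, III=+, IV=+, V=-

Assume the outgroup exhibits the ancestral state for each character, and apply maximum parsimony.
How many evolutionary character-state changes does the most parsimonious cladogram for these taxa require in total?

5

Character polarity is set by the outgroup: the derived state is whichever differs from the outgroup's state, so for I, V the derived state is '-', and for the remaining characters it is '+'.
I (derived state '-') is shared by Beta, Epsilon, Eta, and Zeta — a synapomorphy uniting that clade.
II: derived state '+' in Beta, Epsilon, Eta, Theta, and Zeta only — synapomorphy for {Beta, Epsilon, Eta, Theta, Zeta}.
III (derived state '+') is shared by all ingroup taxa — unites the whole ingroup.
Only Epsilon, Eta, and Zeta show the derived state '+' for IV, supporting them as a clade.
Only Eta and Zeta show the derived state '-' for V, supporting them as a clade.
Most parsimonious ingroup topology: (((((Eta,Zeta),Epsilon),Beta),Theta),Delta).
Changes per character on this tree: I: 1; II: 1; III: 1; IV: 1; V: 1.
Total = 5.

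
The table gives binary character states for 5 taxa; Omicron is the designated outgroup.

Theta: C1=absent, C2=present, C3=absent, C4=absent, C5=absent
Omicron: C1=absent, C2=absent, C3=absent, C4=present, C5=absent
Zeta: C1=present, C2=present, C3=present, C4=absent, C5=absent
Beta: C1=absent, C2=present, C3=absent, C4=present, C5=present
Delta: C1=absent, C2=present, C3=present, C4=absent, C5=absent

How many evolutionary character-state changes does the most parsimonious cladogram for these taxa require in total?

5

Character polarity is set by the outgroup: the derived state is whichever differs from the outgroup's state, so for C4 the derived state is 'absent', and for the remaining characters it is 'present'.
C1: derived state 'present' in Zeta only — an autapomorphy, so it tells us nothing about relationships among taxa.
All ingroup taxa share the derived state 'present' for C2; it defines the ingroup but does not resolve relationships within it.
C3: derived state 'present' in Delta and Zeta only — synapomorphy for {Delta, Zeta}.
Only Delta, Theta, and Zeta show the derived state 'absent' for C4, supporting them as a clade.
C5 (derived state 'present') is unique to Beta (autapomorphy; uninformative for grouping).
Most parsimonious ingroup topology: (((Zeta,Delta),Theta),Beta).
Changes per character on this tree: C1: 1; C2: 1; C3: 1; C4: 1; C5: 1.
Total = 5.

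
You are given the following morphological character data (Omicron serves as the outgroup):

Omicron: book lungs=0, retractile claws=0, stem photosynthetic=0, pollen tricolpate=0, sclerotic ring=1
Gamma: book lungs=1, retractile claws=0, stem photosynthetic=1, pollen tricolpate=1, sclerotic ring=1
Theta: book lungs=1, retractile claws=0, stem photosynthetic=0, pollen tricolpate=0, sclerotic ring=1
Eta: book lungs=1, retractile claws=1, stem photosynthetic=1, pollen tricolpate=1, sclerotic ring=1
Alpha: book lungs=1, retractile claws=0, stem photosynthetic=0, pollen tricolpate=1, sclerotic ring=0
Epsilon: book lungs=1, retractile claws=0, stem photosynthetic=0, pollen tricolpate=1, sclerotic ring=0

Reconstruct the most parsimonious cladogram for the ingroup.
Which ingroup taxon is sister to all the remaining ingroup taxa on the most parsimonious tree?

Character polarity is set by the outgroup: the derived state is whichever differs from the outgroup's state, so for sclerotic ring the derived state is '0', and for the remaining characters it is '1'.
All ingroup taxa share the derived state '1' for book lungs; it defines the ingroup but does not resolve relationships within it.
retractile claws (derived state '1') is unique to Eta (autapomorphy; uninformative for grouping).
Only Eta and Gamma show the derived state '1' for stem photosynthetic, supporting them as a clade.
Only Alpha, Epsilon, Eta, and Gamma show the derived state '1' for pollen tricolpate, supporting them as a clade.
sclerotic ring: derived state '0' in Alpha and Epsilon only — synapomorphy for {Alpha, Epsilon}.
Most parsimonious ingroup topology: (((Gamma,Eta),(Alpha,Epsilon)),Theta).
Theta is sister to the clade containing all other ingroup taxa, so it is the earliest-diverging (most basal) ingroup lineage.

Theta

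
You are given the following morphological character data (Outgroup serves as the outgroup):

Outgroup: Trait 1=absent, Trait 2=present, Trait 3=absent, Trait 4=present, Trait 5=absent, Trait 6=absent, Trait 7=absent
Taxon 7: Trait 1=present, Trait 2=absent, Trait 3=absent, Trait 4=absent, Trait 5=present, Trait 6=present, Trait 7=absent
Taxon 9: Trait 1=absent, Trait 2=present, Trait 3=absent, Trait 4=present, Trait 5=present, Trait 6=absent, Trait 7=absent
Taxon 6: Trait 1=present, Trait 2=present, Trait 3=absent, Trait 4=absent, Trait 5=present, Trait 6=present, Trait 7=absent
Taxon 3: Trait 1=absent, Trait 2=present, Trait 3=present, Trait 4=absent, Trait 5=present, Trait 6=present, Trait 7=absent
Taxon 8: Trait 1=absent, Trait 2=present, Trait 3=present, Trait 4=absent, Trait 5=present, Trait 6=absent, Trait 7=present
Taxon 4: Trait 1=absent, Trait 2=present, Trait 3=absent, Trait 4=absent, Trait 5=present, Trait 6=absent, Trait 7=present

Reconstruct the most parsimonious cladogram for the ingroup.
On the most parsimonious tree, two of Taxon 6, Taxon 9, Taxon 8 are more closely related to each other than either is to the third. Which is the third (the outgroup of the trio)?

Taxon 9

Character polarity is set by the outgroup: the derived state is whichever differs from the outgroup's state, so for Trait 2, Trait 4 the derived state is 'absent', and for the remaining characters it is 'present'.
Trait 1: derived state 'present' in Taxon 6 and Taxon 7 only — synapomorphy for {Taxon 6, Taxon 7}.
Trait 2 (derived state 'absent') is unique to Taxon 7 (autapomorphy; uninformative for grouping).
Trait 3 groups Taxon 3 and Taxon 8, which is incompatible with the clades supported by the remaining characters; treating it as convergent (homoplasy) costs fewer steps than any alternative tree.
Trait 4 (derived state 'absent') is shared by Taxon 3, Taxon 4, Taxon 6, Taxon 7, and Taxon 8 — a synapomorphy uniting that clade.
All ingroup taxa share the derived state 'present' for Trait 5; it defines the ingroup but does not resolve relationships within it.
Trait 6: derived state 'present' in Taxon 3, Taxon 6, and Taxon 7 only — synapomorphy for {Taxon 3, Taxon 6, Taxon 7}.
Only Taxon 4 and Taxon 8 show the derived state 'present' for Trait 7, supporting them as a clade.
Most parsimonious ingroup topology: ((((Taxon 7,Taxon 6),Taxon 3),(Taxon 8,Taxon 4)),Taxon 9).
Taxon 6 and Taxon 8 share a more recent common ancestor with each other than either does with Taxon 9, so Taxon 9 is the least closely related of the three.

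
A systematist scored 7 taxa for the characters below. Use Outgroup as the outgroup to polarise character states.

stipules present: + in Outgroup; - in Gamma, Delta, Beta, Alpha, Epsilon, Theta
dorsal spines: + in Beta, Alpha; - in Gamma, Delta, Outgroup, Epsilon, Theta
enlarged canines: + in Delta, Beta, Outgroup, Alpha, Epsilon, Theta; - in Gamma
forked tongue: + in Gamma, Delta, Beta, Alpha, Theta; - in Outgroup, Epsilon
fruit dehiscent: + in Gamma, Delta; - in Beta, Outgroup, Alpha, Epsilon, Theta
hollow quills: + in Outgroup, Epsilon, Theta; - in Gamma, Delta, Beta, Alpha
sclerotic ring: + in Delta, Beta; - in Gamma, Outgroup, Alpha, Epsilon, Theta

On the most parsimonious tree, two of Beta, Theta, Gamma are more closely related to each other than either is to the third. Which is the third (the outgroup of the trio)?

Theta

Character polarity is set by the outgroup: the derived state is whichever differs from the outgroup's state, so for stipules present, enlarged canines, hollow quills the derived state is '-', and for the remaining characters it is '+'.
stipules present (derived state '-') is shared by all ingroup taxa — unites the whole ingroup.
dorsal spines (derived state '+') is shared by Alpha and Beta — a synapomorphy uniting that clade.
enlarged canines: derived state '-' in Gamma only — an autapomorphy, so it tells us nothing about relationships among taxa.
forked tongue: derived state '+' in Alpha, Beta, Delta, Gamma, and Theta only — synapomorphy for {Alpha, Beta, Delta, Gamma, Theta}.
fruit dehiscent (derived state '+') is shared by Delta and Gamma — a synapomorphy uniting that clade.
Only Alpha, Beta, Delta, and Gamma show the derived state '-' for hollow quills, supporting them as a clade.
sclerotic ring groups Beta and Delta, which is incompatible with the clades supported by the remaining characters; treating it as convergent (homoplasy) costs fewer steps than any alternative tree.
Most parsimonious ingroup topology: ((((Delta,Gamma),(Beta,Alpha)),Theta),Epsilon).
Gamma and Beta share a more recent common ancestor with each other than either does with Theta, so Theta is the least closely related of the three.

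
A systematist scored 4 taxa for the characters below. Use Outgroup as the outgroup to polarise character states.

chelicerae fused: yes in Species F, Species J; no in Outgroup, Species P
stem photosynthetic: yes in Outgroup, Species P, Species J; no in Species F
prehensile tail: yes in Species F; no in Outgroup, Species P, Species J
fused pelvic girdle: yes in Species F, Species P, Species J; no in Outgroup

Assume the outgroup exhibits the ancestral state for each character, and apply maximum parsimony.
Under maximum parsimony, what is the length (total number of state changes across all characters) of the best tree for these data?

Character polarity is set by the outgroup: the derived state is whichever differs from the outgroup's state, so for stem photosynthetic the derived state is 'no', and for the remaining characters it is 'yes'.
chelicerae fused: derived state 'yes' in Species F and Species J only — synapomorphy for {Species F, Species J}.
stem photosynthetic (derived state 'no') is unique to Species F (autapomorphy; uninformative for grouping).
prehensile tail (derived state 'yes') is unique to Species F (autapomorphy; uninformative for grouping).
All ingroup taxa share the derived state 'yes' for fused pelvic girdle; it defines the ingroup but does not resolve relationships within it.
Most parsimonious ingroup topology: ((Species F,Species J),Species P).
Changes per character on this tree: chelicerae fused: 1; stem photosynthetic: 1; prehensile tail: 1; fused pelvic girdle: 1.
Total = 4.

4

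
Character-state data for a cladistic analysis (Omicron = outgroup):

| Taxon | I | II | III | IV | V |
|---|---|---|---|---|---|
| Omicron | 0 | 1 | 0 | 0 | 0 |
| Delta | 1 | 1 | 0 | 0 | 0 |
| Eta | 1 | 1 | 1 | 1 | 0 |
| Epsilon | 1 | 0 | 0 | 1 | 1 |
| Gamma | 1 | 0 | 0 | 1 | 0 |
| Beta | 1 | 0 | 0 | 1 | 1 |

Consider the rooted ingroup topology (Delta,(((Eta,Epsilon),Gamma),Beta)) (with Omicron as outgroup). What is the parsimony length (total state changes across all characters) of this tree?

Map each character onto (Delta,(((Eta,Epsilon),Gamma),Beta)) (rooted by Omicron) and count the minimum state changes it requires (Fitch parsimony):
I: 1; II: 2; III: 1; IV: 1; V: 2.
Total tree length = 7.

7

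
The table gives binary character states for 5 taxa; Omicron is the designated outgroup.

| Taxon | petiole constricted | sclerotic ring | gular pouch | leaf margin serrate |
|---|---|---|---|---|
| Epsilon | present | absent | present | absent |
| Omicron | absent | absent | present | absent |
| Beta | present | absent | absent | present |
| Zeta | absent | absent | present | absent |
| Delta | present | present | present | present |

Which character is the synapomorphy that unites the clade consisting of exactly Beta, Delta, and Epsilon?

Character polarity is set by the outgroup: the derived state is whichever differs from the outgroup's state, so for gular pouch the derived state is 'absent', and for the remaining characters it is 'present'.
petiole constricted: derived state 'present' in Beta, Delta, and Epsilon only — synapomorphy for {Beta, Delta, Epsilon}.
sclerotic ring: derived state 'present' in Delta only — an autapomorphy, so it tells us nothing about relationships among taxa.
gular pouch (derived state 'absent') is unique to Beta (autapomorphy; uninformative for grouping).
leaf margin serrate (derived state 'present') is shared by Beta and Delta — a synapomorphy uniting that clade.
Most parsimonious ingroup topology: ((Epsilon,(Beta,Delta)),Zeta).
The clade {Beta, Delta, Epsilon} is supported by petiole constricted: its derived state 'present' occurs in exactly those taxa and in no other taxon (including the outgroup).

petiole constricted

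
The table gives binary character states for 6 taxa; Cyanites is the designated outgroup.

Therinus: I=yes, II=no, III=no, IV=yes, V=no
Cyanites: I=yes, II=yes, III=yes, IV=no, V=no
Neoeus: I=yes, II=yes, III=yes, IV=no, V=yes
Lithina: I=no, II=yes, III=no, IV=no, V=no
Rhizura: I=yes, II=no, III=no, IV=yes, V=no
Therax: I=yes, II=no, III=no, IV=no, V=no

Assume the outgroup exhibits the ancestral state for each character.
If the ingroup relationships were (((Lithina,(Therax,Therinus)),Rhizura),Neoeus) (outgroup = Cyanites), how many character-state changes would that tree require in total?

7

Map each character onto (((Lithina,(Therax,Therinus)),Rhizura),Neoeus) (rooted by Cyanites) and count the minimum state changes it requires (Fitch parsimony):
I: 1; II: 2; III: 1; IV: 2; V: 1.
Total tree length = 7.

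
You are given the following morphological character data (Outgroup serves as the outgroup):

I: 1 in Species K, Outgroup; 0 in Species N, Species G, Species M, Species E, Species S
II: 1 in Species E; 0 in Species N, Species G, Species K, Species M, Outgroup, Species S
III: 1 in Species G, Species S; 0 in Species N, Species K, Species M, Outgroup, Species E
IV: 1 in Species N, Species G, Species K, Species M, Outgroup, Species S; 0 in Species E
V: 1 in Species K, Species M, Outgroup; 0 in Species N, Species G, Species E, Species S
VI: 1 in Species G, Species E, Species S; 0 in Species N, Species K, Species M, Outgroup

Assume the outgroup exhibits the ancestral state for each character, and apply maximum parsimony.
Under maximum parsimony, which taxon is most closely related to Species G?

Character polarity is set by the outgroup: the derived state is whichever differs from the outgroup's state, so for I, IV, V the derived state is '0', and for the remaining characters it is '1'.
I (derived state '0') is shared by Species E, Species G, Species M, Species N, and Species S — a synapomorphy uniting that clade.
II (derived state '1') is unique to Species E (autapomorphy; uninformative for grouping).
III (derived state '1') is shared by Species G and Species S — a synapomorphy uniting that clade.
IV: derived state '0' in Species E only — an autapomorphy, so it tells us nothing about relationships among taxa.
V (derived state '0') is shared by Species E, Species G, Species N, and Species S — a synapomorphy uniting that clade.
VI (derived state '1') is shared by Species E, Species G, and Species S — a synapomorphy uniting that clade.
Most parsimonious ingroup topology: (((((Species S,Species G),Species E),Species N),Species M),Species K).
Species G and Species S form a cherry on this tree, so they are sister taxa.

Species S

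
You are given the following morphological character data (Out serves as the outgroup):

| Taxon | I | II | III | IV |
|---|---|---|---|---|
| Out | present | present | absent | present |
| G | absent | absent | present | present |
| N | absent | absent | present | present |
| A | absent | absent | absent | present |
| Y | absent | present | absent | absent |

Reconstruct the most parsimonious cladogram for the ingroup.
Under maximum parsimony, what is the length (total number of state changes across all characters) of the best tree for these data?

Character polarity is set by the outgroup: the derived state is whichever differs from the outgroup's state, so for I, II, IV the derived state is 'absent', and for the remaining characters it is 'present'.
I (derived state 'absent') is shared by all ingroup taxa — unites the whole ingroup.
Only A, G, and N show the derived state 'absent' for II, supporting them as a clade.
III (derived state 'present') is shared by G and N — a synapomorphy uniting that clade.
IV: derived state 'absent' in Y only — an autapomorphy, so it tells us nothing about relationships among taxa.
Most parsimonious ingroup topology: (((G,N),A),Y).
Changes per character on this tree: I: 1; II: 1; III: 1; IV: 1.
Total = 4.

4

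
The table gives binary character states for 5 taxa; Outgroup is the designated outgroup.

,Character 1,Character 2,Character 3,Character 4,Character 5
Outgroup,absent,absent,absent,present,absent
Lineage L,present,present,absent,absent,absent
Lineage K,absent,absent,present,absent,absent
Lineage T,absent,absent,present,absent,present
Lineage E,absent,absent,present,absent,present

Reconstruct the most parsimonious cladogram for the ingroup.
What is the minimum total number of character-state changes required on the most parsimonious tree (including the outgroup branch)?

5

Character polarity is set by the outgroup: the derived state is whichever differs from the outgroup's state, so for Character 4 the derived state is 'absent', and for the remaining characters it is 'present'.
Character 1: derived state 'present' in Lineage L only — an autapomorphy, so it tells us nothing about relationships among taxa.
Character 2: derived state 'present' in Lineage L only — an autapomorphy, so it tells us nothing about relationships among taxa.
Only Lineage E, Lineage K, and Lineage T show the derived state 'present' for Character 3, supporting them as a clade.
Character 4 (derived state 'absent') is shared by all ingroup taxa — unites the whole ingroup.
Character 5: derived state 'present' in Lineage E and Lineage T only — synapomorphy for {Lineage E, Lineage T}.
Most parsimonious ingroup topology: (Lineage L,(Lineage K,(Lineage T,Lineage E))).
Changes per character on this tree: Character 1: 1; Character 2: 1; Character 3: 1; Character 4: 1; Character 5: 1.
Total = 5.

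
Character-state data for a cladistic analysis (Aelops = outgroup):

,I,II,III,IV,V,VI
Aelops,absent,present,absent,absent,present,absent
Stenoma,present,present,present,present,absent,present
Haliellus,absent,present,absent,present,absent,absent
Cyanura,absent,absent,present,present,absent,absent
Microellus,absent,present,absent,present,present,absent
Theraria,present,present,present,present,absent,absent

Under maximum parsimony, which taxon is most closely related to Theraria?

Character polarity is set by the outgroup: the derived state is whichever differs from the outgroup's state, so for II, V the derived state is 'absent', and for the remaining characters it is 'present'.
I: derived state 'present' in Stenoma and Theraria only — synapomorphy for {Stenoma, Theraria}.
II (derived state 'absent') is unique to Cyanura (autapomorphy; uninformative for grouping).
III (derived state 'present') is shared by Cyanura, Stenoma, and Theraria — a synapomorphy uniting that clade.
IV (derived state 'present') is shared by all ingroup taxa — unites the whole ingroup.
Only Cyanura, Haliellus, Stenoma, and Theraria show the derived state 'absent' for V, supporting them as a clade.
VI: derived state 'present' in Stenoma only — an autapomorphy, so it tells us nothing about relationships among taxa.
Most parsimonious ingroup topology: ((((Stenoma,Theraria),Cyanura),Haliellus),Microellus).
Theraria and Stenoma form a cherry on this tree, so they are sister taxa.

Stenoma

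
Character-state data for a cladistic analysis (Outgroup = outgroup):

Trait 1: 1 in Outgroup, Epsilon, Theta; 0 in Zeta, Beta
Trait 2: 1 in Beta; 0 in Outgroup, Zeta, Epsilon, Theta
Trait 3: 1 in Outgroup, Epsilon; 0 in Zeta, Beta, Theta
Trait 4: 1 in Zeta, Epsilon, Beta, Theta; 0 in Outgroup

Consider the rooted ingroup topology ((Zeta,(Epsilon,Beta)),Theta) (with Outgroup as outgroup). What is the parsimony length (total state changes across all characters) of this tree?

6

Map each character onto ((Zeta,(Epsilon,Beta)),Theta) (rooted by Outgroup) and count the minimum state changes it requires (Fitch parsimony):
Trait 1: 2; Trait 2: 1; Trait 3: 2; Trait 4: 1.
Total tree length = 6.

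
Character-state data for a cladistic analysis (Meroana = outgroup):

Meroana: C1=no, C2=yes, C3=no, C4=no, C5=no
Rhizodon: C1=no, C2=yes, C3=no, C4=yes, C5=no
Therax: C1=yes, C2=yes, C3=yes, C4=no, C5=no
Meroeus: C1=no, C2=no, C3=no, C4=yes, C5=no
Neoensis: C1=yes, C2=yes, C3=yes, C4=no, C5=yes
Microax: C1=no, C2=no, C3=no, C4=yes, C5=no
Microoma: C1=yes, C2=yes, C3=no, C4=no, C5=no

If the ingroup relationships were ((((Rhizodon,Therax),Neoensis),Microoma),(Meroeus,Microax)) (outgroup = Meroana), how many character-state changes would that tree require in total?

8

Map each character onto ((((Rhizodon,Therax),Neoensis),Microoma),(Meroeus,Microax)) (rooted by Meroana) and count the minimum state changes it requires (Fitch parsimony):
C1: 2; C2: 1; C3: 2; C4: 2; C5: 1.
Total tree length = 8.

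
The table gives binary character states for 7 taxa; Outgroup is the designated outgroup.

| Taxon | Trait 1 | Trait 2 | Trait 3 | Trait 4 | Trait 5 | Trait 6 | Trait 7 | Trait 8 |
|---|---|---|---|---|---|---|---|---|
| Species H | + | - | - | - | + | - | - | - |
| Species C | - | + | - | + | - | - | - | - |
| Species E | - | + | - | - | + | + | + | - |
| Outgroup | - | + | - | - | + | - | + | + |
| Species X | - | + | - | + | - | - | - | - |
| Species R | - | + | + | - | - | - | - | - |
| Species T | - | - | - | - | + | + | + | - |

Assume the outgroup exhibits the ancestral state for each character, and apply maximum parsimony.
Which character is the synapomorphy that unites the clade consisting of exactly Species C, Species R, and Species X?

Trait 5

Character polarity is set by the outgroup: the derived state is whichever differs from the outgroup's state, so for Trait 2, Trait 5, Trait 7, Trait 8 the derived state is '-', and for the remaining characters it is '+'.
Trait 1: derived state '+' in Species H only — an autapomorphy, so it tells us nothing about relationships among taxa.
Trait 2 (state '-') occurs in Species H and Species T but conflicts with the nesting implied by the other characters — most parsimoniously interpreted as homoplasy.
Trait 3: derived state '+' in Species R only — an autapomorphy, so it tells us nothing about relationships among taxa.
Trait 4 (derived state '+') is shared by Species C and Species X — a synapomorphy uniting that clade.
Trait 5 (derived state '-') is shared by Species C, Species R, and Species X — a synapomorphy uniting that clade.
Trait 6: derived state '+' in Species E and Species T only — synapomorphy for {Species E, Species T}.
Only Species C, Species H, Species R, and Species X show the derived state '-' for Trait 7, supporting them as a clade.
All ingroup taxa share the derived state '-' for Trait 8; it defines the ingroup but does not resolve relationships within it.
Most parsimonious ingroup topology: ((Species T,Species E),(((Species C,Species X),Species R),Species H)).
The clade {Species C, Species R, Species X} is supported by Trait 5: its derived state '-' occurs in exactly those taxa and in no other taxon (including the outgroup).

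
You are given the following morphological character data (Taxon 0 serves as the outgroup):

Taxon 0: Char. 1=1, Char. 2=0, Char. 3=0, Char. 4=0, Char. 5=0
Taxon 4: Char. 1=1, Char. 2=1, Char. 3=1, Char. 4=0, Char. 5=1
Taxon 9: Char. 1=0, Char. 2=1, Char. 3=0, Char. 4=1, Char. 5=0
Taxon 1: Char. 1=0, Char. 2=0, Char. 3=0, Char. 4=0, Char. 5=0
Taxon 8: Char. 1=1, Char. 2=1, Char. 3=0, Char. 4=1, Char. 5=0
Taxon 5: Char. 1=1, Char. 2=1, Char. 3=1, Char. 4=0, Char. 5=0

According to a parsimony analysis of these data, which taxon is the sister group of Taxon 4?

Taxon 5

Character polarity is set by the outgroup: the derived state is whichever differs from the outgroup's state, so for Char. 1 the derived state is '0', and for the remaining characters it is '1'.
Char. 1 groups Taxon 1 and Taxon 9, which is incompatible with the clades supported by the remaining characters; treating it as convergent (homoplasy) costs fewer steps than any alternative tree.
Char. 2 (derived state '1') is shared by Taxon 4, Taxon 5, Taxon 8, and Taxon 9 — a synapomorphy uniting that clade.
Char. 3 (derived state '1') is shared by Taxon 4 and Taxon 5 — a synapomorphy uniting that clade.
Char. 4 (derived state '1') is shared by Taxon 8 and Taxon 9 — a synapomorphy uniting that clade.
Char. 5: derived state '1' in Taxon 4 only — an autapomorphy, so it tells us nothing about relationships among taxa.
Most parsimonious ingroup topology: (((Taxon 4,Taxon 5),(Taxon 9,Taxon 8)),Taxon 1).
Taxon 4 and Taxon 5 form a cherry on this tree, so they are sister taxa.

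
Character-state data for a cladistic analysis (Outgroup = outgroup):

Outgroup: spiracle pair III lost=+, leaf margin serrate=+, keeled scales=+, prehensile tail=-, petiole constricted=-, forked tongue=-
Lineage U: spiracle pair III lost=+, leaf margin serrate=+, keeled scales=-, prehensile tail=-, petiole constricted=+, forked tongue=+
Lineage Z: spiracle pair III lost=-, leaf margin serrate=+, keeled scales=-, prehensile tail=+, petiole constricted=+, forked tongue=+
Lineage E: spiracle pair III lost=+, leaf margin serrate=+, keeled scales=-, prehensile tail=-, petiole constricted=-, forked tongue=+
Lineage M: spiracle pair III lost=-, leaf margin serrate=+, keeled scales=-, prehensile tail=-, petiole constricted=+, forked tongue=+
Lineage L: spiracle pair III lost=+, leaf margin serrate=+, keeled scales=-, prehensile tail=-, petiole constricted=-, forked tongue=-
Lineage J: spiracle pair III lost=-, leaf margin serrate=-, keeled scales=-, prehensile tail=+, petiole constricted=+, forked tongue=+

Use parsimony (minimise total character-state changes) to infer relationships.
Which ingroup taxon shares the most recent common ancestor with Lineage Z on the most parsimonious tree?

Lineage J

Character polarity is set by the outgroup: the derived state is whichever differs from the outgroup's state, so for spiracle pair III lost, leaf margin serrate, keeled scales the derived state is '-', and for the remaining characters it is '+'.
Only Lineage J, Lineage M, and Lineage Z show the derived state '-' for spiracle pair III lost, supporting them as a clade.
leaf margin serrate (derived state '-') is unique to Lineage J (autapomorphy; uninformative for grouping).
keeled scales (derived state '-') is shared by all ingroup taxa — unites the whole ingroup.
prehensile tail: derived state '+' in Lineage J and Lineage Z only — synapomorphy for {Lineage J, Lineage Z}.
Only Lineage J, Lineage M, Lineage U, and Lineage Z show the derived state '+' for petiole constricted, supporting them as a clade.
Only Lineage E, Lineage J, Lineage M, Lineage U, and Lineage Z show the derived state '+' for forked tongue, supporting them as a clade.
Most parsimonious ingroup topology: (((Lineage U,((Lineage Z,Lineage J),Lineage M)),Lineage E),Lineage L).
Lineage Z and Lineage J form a cherry on this tree, so they are sister taxa.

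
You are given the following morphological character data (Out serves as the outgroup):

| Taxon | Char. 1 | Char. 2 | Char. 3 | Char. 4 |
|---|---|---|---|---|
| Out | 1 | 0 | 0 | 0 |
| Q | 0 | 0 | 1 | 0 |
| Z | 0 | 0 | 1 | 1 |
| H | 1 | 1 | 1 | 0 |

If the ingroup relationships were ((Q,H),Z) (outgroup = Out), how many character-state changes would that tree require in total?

Map each character onto ((Q,H),Z) (rooted by Out) and count the minimum state changes it requires (Fitch parsimony):
Char. 1: 2; Char. 2: 1; Char. 3: 1; Char. 4: 1.
Total tree length = 5.

5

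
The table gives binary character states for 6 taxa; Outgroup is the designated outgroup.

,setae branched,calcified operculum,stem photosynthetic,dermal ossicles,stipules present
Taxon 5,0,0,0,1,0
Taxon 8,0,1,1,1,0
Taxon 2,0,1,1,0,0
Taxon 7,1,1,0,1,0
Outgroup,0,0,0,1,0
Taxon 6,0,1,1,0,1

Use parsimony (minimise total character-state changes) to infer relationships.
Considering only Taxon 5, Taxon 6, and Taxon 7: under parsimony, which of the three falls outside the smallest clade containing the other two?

Character polarity is set by the outgroup: the derived state is whichever differs from the outgroup's state, so for dermal ossicles the derived state is '0', and for the remaining characters it is '1'.
setae branched (derived state '1') is unique to Taxon 7 (autapomorphy; uninformative for grouping).
Only Taxon 2, Taxon 6, Taxon 7, and Taxon 8 show the derived state '1' for calcified operculum, supporting them as a clade.
Only Taxon 2, Taxon 6, and Taxon 8 show the derived state '1' for stem photosynthetic, supporting them as a clade.
dermal ossicles (derived state '0') is shared by Taxon 2 and Taxon 6 — a synapomorphy uniting that clade.
stipules present: derived state '1' in Taxon 6 only — an autapomorphy, so it tells us nothing about relationships among taxa.
Most parsimonious ingroup topology: (Taxon 5,(Taxon 7,((Taxon 6,Taxon 2),Taxon 8))).
Taxon 7 and Taxon 6 share a more recent common ancestor with each other than either does with Taxon 5, so Taxon 5 is the least closely related of the three.

Taxon 5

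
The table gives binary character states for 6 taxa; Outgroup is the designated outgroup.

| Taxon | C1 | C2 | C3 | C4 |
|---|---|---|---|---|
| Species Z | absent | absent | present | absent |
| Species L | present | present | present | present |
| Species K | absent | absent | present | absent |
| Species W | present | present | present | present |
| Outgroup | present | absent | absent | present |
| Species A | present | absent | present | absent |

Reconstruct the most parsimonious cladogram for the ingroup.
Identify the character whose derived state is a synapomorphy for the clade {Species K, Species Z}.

Character polarity is set by the outgroup: the derived state is whichever differs from the outgroup's state, so for C1, C4 the derived state is 'absent', and for the remaining characters it is 'present'.
C1 (derived state 'absent') is shared by Species K and Species Z — a synapomorphy uniting that clade.
C2 (derived state 'present') is shared by Species L and Species W — a synapomorphy uniting that clade.
All ingroup taxa share the derived state 'present' for C3; it defines the ingroup but does not resolve relationships within it.
C4 (derived state 'absent') is shared by Species A, Species K, and Species Z — a synapomorphy uniting that clade.
Most parsimonious ingroup topology: (((Species K,Species Z),Species A),(Species W,Species L)).
The clade {Species K, Species Z} is supported by C1: its derived state 'absent' occurs in exactly those taxa and in no other taxon (including the outgroup).

C1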